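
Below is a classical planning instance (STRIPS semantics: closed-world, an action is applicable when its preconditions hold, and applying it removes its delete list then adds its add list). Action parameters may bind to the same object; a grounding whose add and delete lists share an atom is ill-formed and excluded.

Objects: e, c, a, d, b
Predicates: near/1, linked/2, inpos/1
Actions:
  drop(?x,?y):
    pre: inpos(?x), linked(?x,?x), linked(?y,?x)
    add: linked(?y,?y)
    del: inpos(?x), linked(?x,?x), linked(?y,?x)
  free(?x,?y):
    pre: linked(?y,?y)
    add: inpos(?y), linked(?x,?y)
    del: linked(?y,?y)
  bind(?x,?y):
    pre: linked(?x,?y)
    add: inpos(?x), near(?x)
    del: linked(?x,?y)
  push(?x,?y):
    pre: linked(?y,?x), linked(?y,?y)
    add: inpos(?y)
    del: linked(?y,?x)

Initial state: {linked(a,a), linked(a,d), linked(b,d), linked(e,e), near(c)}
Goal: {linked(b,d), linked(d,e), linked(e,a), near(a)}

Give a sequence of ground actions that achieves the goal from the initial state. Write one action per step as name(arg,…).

1. free(e,a)  →  {inpos(a), linked(a,d), linked(b,d), linked(e,a), linked(e,e), near(c)}
2. free(d,e)  →  {inpos(a), inpos(e), linked(a,d), linked(b,d), linked(d,e), linked(e,a), near(c)}
3. bind(a,d)  →  {inpos(a), inpos(e), linked(b,d), linked(d,e), linked(e,a), near(a), near(c)}

free(e,a); free(d,e); bind(a,d)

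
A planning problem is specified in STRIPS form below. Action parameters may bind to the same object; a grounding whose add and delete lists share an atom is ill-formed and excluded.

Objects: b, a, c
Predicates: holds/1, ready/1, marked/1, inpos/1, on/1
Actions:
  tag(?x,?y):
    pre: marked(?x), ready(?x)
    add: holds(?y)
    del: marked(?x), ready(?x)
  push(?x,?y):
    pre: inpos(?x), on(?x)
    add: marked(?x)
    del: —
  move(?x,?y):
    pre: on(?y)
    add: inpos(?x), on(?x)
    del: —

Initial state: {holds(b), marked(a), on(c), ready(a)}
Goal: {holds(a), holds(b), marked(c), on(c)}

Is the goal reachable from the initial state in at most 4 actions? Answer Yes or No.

1. tag(a,a)  →  {holds(a), holds(b), on(c)}
2. move(c,c)  →  {holds(a), holds(b), inpos(c), on(c)}
3. push(c,b)  →  {holds(a), holds(b), inpos(c), marked(c), on(c)}
optimal plan length = 3; 3 ≤ 4

Yes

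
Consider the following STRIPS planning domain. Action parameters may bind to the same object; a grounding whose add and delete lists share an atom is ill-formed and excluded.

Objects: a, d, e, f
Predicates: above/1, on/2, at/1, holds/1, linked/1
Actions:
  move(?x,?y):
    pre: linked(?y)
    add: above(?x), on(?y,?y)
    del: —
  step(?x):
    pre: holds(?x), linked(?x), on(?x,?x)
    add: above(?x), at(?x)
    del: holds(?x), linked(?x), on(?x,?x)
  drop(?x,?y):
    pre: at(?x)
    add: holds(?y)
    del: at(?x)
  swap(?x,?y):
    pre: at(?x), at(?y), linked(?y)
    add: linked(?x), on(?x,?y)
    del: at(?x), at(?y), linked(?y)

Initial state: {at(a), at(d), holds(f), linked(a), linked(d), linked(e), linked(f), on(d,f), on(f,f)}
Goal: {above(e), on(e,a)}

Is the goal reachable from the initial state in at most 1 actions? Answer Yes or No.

1. move(a,e)  →  {above(a), at(a), at(d), holds(f), linked(a), linked(d), linked(e), linked(f), on(d,f), on(e,e), on(f,f)}
2. drop(d,e)  →  {above(a), at(a), holds(e), holds(f), linked(a), linked(d), linked(e), linked(f), on(d,f), on(e,e), on(f,f)}
3. step(e)  →  {above(a), above(e), at(a), at(e), holds(f), linked(a), linked(d), linked(f), on(d,f), on(f,f)}
4. swap(e,a)  →  {above(a), above(e), holds(f), linked(d), linked(e), linked(f), on(d,f), on(e,a), on(f,f)}
optimal plan length = 4; 4 > 1

No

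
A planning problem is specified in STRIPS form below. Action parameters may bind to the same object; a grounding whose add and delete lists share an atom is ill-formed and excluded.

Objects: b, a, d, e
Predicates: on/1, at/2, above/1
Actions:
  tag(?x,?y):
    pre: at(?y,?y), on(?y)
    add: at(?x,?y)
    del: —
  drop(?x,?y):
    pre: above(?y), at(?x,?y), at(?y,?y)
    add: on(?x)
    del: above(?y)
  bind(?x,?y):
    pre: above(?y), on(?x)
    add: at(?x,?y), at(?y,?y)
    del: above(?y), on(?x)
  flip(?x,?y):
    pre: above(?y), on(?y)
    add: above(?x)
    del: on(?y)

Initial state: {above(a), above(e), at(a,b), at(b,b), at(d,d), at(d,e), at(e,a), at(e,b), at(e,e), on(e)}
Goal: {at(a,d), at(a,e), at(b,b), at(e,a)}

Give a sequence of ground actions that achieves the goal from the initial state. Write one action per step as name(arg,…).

tag(a,e); drop(d,e); tag(a,d)

1. tag(a,e)  →  {above(a), above(e), at(a,b), at(a,e), at(b,b), at(d,d), at(d,e), at(e,a), at(e,b), at(e,e), on(e)}
2. drop(d,e)  →  {above(a), at(a,b), at(a,e), at(b,b), at(d,d), at(d,e), at(e,a), at(e,b), at(e,e), on(d), on(e)}
3. tag(a,d)  →  {above(a), at(a,b), at(a,d), at(a,e), at(b,b), at(d,d), at(d,e), at(e,a), at(e,b), at(e,e), on(d), on(e)}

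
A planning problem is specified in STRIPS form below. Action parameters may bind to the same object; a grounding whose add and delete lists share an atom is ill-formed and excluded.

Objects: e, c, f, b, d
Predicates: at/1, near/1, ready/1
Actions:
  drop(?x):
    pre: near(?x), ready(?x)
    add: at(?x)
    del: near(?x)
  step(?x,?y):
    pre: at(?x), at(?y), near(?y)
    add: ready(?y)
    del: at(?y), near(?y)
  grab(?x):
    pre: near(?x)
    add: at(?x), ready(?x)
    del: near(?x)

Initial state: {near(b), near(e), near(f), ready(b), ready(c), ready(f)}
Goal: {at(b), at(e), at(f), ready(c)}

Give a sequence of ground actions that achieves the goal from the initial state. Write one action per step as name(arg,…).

1. drop(f)  →  {at(f), near(b), near(e), ready(b), ready(c), ready(f)}
2. drop(b)  →  {at(b), at(f), near(e), ready(b), ready(c), ready(f)}
3. grab(e)  →  {at(b), at(e), at(f), ready(b), ready(c), ready(e), ready(f)}

drop(f); drop(b); grab(e)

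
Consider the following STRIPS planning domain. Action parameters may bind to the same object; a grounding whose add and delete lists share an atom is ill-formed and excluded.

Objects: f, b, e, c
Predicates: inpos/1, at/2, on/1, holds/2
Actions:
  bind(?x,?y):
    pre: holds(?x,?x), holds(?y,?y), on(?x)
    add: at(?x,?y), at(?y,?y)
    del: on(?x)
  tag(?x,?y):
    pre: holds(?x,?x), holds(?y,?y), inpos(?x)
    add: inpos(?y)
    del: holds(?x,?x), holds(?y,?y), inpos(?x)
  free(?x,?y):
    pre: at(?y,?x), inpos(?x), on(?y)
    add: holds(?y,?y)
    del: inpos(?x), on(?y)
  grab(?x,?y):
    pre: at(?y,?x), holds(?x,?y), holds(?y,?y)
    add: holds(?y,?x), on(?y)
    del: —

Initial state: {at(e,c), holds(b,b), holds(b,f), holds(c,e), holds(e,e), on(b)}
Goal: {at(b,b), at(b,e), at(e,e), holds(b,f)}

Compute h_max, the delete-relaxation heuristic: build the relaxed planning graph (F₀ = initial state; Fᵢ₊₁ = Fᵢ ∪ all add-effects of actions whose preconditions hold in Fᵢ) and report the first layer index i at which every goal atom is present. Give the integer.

F0 = init (6 atoms)
F1 = F0 ∪ {at(b,b), at(b,e), at(e,e), holds(e,c), on(e)}  (11 atoms)
goal ⊆ F1  ⇒  h_max = 1

1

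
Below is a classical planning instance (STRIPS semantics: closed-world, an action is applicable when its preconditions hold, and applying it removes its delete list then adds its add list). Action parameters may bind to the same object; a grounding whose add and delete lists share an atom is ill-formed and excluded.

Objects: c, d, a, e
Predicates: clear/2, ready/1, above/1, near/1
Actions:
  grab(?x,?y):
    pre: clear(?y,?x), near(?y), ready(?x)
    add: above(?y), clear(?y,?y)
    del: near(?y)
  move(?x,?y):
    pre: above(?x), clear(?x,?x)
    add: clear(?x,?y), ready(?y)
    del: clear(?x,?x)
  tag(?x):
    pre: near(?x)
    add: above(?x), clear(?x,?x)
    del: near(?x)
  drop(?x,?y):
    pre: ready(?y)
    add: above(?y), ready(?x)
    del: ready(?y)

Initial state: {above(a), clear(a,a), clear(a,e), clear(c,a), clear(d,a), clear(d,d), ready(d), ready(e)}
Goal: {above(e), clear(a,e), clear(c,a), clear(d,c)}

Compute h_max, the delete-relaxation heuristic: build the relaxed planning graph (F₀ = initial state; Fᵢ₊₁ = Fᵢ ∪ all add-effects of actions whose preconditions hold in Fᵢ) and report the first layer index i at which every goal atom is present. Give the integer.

2

F0 = init (8 atoms)
F1 = F0 ∪ {above(d), above(e), clear(a,c), clear(a,d), ready(a), ready(c)}  (14 atoms)
F2 = F1 ∪ {above(c), clear(d,c), clear(d,e)}  (17 atoms)
goal ⊆ F2  ⇒  h_max = 2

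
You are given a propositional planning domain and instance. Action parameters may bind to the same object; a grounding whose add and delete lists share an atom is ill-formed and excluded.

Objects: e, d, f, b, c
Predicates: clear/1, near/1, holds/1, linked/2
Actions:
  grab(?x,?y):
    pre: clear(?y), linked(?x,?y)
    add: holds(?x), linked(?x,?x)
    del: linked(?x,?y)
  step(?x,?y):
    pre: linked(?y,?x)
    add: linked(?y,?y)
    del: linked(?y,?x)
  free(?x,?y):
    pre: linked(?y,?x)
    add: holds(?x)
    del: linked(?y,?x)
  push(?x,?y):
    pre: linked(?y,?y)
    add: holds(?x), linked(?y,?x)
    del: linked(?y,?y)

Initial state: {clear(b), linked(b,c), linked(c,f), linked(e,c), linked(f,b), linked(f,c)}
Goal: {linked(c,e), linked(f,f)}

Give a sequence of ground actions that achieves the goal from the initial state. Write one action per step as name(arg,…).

grab(f,b); step(f,c); push(e,c)

1. grab(f,b)  →  {clear(b), holds(f), linked(b,c), linked(c,f), linked(e,c), linked(f,c), linked(f,f)}
2. step(f,c)  →  {clear(b), holds(f), linked(b,c), linked(c,c), linked(e,c), linked(f,c), linked(f,f)}
3. push(e,c)  →  {clear(b), holds(e), holds(f), linked(b,c), linked(c,e), linked(e,c), linked(f,c), linked(f,f)}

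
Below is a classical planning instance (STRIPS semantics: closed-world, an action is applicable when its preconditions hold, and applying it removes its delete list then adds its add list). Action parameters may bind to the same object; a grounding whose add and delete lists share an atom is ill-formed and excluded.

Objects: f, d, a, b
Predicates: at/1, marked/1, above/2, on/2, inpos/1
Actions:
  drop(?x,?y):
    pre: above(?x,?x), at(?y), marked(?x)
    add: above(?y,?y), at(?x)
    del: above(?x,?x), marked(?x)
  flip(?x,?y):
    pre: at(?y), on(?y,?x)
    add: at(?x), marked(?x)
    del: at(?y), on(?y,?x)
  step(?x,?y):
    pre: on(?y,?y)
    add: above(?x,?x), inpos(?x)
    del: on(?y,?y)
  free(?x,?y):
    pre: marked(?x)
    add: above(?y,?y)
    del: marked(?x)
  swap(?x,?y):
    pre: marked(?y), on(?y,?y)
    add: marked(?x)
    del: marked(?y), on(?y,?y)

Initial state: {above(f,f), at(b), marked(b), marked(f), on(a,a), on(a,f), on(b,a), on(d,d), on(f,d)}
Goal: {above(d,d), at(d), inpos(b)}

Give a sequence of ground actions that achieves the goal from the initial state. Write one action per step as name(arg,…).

1. drop(f,b)  →  {above(b,b), at(b), at(f), marked(b), on(a,a), on(a,f), on(b,a), on(d,d), on(f,d)}
2. flip(d,f)  →  {above(b,b), at(b), at(d), marked(b), marked(d), on(a,a), on(a,f), on(b,a), on(d,d)}
3. drop(b,d)  →  {above(d,d), at(b), at(d), marked(d), on(a,a), on(a,f), on(b,a), on(d,d)}
4. step(b,d)  →  {above(b,b), above(d,d), at(b), at(d), inpos(b), marked(d), on(a,a), on(a,f), on(b,a)}

drop(f,b); flip(d,f); drop(b,d); step(b,d)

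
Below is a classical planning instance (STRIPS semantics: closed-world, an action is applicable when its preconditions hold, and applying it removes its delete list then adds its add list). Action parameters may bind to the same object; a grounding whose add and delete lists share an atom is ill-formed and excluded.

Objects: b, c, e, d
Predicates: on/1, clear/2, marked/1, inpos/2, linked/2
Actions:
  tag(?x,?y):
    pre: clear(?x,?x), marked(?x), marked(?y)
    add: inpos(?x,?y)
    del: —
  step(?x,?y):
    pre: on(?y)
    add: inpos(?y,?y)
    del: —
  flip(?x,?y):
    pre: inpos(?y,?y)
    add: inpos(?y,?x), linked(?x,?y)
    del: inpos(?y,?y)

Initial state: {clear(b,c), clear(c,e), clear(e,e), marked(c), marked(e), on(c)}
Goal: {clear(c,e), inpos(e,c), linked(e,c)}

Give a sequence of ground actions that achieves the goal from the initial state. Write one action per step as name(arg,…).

tag(e,c); step(b,c); flip(e,c)

1. tag(e,c)  →  {clear(b,c), clear(c,e), clear(e,e), inpos(e,c), marked(c), marked(e), on(c)}
2. step(b,c)  →  {clear(b,c), clear(c,e), clear(e,e), inpos(c,c), inpos(e,c), marked(c), marked(e), on(c)}
3. flip(e,c)  →  {clear(b,c), clear(c,e), clear(e,e), inpos(c,e), inpos(e,c), linked(e,c), marked(c), marked(e), on(c)}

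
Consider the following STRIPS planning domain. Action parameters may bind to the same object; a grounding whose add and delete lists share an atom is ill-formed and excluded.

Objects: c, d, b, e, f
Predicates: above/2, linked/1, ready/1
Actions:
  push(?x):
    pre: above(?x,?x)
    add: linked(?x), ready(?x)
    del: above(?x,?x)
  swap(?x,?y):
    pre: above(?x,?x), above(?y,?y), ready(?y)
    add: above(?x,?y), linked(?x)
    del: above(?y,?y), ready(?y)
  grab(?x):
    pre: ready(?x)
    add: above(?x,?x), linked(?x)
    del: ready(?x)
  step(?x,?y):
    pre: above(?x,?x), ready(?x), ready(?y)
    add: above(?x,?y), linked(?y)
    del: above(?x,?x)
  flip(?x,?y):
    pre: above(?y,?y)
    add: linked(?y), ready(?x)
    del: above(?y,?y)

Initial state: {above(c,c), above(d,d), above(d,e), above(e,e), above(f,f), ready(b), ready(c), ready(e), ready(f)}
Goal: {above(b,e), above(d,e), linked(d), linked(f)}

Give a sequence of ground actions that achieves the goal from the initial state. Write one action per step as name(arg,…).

1. push(d)  →  {above(c,c), above(d,e), above(e,e), above(f,f), linked(d), ready(b), ready(c), ready(d), ready(e), ready(f)}
2. push(f)  →  {above(c,c), above(d,e), above(e,e), linked(d), linked(f), ready(b), ready(c), ready(d), ready(e), ready(f)}
3. grab(b)  →  {above(b,b), above(c,c), above(d,e), above(e,e), linked(b), linked(d), linked(f), ready(c), ready(d), ready(e), ready(f)}
4. swap(b,e)  →  {above(b,b), above(b,e), above(c,c), above(d,e), linked(b), linked(d), linked(f), ready(c), ready(d), ready(f)}

push(d); push(f); grab(b); swap(b,e)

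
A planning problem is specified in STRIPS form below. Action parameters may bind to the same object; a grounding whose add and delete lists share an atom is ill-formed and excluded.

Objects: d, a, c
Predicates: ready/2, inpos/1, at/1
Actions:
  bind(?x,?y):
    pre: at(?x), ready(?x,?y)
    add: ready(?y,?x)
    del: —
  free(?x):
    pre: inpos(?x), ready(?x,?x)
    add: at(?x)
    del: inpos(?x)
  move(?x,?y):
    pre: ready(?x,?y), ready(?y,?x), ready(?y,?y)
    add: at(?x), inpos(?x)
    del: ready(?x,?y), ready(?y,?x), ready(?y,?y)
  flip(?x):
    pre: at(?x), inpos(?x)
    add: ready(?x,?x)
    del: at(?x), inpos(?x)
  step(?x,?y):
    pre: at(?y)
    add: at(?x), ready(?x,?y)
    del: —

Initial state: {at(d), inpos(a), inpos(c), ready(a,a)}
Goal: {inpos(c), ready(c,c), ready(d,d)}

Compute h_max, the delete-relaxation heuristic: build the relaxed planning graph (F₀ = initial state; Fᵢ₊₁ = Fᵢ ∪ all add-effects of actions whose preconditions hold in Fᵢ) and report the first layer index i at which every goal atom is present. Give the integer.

F0 = init (4 atoms)
F1 = F0 ∪ {at(a), at(c), ready(a,d), ready(c,d), ready(d,d)}  (9 atoms)
F2 = F1 ∪ {inpos(d), ready(a,c), ready(c,a), ready(c,c), ready(d,a), ready(d,c)}  (15 atoms)
goal ⊆ F2  ⇒  h_max = 2

2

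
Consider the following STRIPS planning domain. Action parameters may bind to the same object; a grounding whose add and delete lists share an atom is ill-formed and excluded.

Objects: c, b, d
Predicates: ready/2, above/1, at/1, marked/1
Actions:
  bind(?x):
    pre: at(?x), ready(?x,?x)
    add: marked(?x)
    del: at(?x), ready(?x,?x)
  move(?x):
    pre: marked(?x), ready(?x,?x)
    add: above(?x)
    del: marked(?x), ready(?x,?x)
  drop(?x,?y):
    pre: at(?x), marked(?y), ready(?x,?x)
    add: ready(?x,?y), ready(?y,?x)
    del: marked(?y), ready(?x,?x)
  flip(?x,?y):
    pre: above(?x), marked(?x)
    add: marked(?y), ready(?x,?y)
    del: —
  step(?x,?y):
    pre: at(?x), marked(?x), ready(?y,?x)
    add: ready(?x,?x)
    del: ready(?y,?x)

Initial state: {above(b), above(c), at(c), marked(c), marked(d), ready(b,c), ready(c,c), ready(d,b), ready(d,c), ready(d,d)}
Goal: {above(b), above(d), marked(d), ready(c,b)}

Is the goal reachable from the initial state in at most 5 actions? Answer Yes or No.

Yes

1. move(d)  →  {above(b), above(c), above(d), at(c), marked(c), ready(b,c), ready(c,c), ready(d,b), ready(d,c)}
2. flip(c,b)  →  {above(b), above(c), above(d), at(c), marked(b), marked(c), ready(b,c), ready(c,b), ready(c,c), ready(d,b), ready(d,c)}
3. flip(c,d)  →  {above(b), above(c), above(d), at(c), marked(b), marked(c), marked(d), ready(b,c), ready(c,b), ready(c,c), ready(c,d), ready(d,b), ready(d,c)}
optimal plan length = 3; 3 ≤ 5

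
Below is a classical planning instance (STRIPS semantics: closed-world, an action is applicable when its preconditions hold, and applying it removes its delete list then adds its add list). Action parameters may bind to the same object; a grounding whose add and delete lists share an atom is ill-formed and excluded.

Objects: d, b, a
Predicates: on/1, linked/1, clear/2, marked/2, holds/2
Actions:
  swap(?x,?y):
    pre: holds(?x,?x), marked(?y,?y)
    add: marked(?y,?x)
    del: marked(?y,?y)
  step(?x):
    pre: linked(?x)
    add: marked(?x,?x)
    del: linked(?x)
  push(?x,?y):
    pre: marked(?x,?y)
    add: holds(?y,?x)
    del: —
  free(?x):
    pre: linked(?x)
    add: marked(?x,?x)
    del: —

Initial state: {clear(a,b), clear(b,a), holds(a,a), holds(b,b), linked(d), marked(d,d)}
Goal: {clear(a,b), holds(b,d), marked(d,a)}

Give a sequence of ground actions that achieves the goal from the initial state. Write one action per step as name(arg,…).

1. swap(b,d)  →  {clear(a,b), clear(b,a), holds(a,a), holds(b,b), linked(d), marked(d,b)}
2. step(d)  →  {clear(a,b), clear(b,a), holds(a,a), holds(b,b), marked(d,b), marked(d,d)}
3. swap(a,d)  →  {clear(a,b), clear(b,a), holds(a,a), holds(b,b), marked(d,a), marked(d,b)}
4. push(d,b)  →  {clear(a,b), clear(b,a), holds(a,a), holds(b,b), holds(b,d), marked(d,a), marked(d,b)}

swap(b,d); step(d); swap(a,d); push(d,b)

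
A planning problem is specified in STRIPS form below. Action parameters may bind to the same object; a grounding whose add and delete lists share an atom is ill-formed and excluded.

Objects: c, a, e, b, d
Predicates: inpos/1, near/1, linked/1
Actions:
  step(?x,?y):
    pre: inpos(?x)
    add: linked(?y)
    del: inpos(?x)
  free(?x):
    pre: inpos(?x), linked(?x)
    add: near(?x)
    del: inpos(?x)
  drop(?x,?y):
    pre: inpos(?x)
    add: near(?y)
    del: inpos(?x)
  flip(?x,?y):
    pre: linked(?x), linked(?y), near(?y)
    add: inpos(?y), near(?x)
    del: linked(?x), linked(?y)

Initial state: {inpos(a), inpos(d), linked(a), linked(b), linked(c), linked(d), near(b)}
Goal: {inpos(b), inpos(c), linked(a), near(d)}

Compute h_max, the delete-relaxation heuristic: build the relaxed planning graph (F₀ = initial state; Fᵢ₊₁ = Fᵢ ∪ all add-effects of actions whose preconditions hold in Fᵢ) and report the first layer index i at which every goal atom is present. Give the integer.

F0 = init (7 atoms)
F1 = F0 ∪ {inpos(b), linked(e), near(a), near(c), near(d), near(e)}  (13 atoms)
F2 = F1 ∪ {inpos(c), inpos(e)}  (15 atoms)
goal ⊆ F2  ⇒  h_max = 2

2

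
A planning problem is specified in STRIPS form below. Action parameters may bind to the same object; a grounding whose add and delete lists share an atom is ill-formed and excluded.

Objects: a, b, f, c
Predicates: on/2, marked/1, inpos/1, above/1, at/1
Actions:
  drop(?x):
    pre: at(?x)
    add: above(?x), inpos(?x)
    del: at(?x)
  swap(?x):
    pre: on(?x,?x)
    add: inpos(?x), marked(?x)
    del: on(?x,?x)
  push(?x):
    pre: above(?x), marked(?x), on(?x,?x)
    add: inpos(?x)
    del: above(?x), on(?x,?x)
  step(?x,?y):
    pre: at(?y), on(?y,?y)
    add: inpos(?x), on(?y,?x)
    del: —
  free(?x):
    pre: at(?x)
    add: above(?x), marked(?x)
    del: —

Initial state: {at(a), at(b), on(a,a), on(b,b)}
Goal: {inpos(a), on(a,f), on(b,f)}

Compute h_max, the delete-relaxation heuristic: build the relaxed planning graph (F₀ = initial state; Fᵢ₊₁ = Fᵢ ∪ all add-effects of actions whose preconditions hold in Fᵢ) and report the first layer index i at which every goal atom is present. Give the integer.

1

F0 = init (4 atoms)
F1 = F0 ∪ {above(a), above(b), inpos(a), inpos(b), inpos(c), inpos(f), marked(a), marked(b), on(a,b), on(a,c), on(a,f), on(b,a), on(b,c), on(b,f)}  (18 atoms)
goal ⊆ F1  ⇒  h_max = 1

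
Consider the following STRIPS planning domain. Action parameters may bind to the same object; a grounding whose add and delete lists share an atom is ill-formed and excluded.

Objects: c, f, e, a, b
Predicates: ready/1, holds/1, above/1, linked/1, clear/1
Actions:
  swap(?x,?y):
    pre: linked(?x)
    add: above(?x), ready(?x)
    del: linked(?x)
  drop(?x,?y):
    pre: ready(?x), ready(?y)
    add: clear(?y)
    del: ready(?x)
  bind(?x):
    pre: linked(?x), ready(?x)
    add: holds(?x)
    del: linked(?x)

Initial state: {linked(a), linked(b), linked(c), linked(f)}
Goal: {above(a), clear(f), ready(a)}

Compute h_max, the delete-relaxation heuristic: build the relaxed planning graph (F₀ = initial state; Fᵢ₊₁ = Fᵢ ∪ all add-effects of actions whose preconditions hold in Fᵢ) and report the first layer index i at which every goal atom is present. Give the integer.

F0 = init (4 atoms)
F1 = F0 ∪ {above(a), above(b), above(c), above(f), ready(a), ready(b), ready(c), ready(f)}  (12 atoms)
F2 = F1 ∪ {clear(a), clear(b), clear(c), clear(f), holds(a), holds(b), holds(c), holds(f)}  (20 atoms)
goal ⊆ F2  ⇒  h_max = 2

2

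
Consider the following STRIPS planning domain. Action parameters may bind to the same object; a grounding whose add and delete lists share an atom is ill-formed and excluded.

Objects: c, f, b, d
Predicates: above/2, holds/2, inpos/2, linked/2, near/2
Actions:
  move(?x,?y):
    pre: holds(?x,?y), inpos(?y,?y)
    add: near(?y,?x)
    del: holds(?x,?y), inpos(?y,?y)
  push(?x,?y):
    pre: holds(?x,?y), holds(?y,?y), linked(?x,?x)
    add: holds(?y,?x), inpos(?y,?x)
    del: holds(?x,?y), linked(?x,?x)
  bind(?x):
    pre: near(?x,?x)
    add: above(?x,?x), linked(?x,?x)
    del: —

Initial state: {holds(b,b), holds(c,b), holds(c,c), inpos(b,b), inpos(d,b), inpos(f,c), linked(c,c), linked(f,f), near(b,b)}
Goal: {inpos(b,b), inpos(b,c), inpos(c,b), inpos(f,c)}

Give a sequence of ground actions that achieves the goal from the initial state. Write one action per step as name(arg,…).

push(c,b); bind(b); push(b,c)

1. push(c,b)  →  {holds(b,b), holds(b,c), holds(c,c), inpos(b,b), inpos(b,c), inpos(d,b), inpos(f,c), linked(f,f), near(b,b)}
2. bind(b)  →  {above(b,b), holds(b,b), holds(b,c), holds(c,c), inpos(b,b), inpos(b,c), inpos(d,b), inpos(f,c), linked(b,b), linked(f,f), near(b,b)}
3. push(b,c)  →  {above(b,b), holds(b,b), holds(c,b), holds(c,c), inpos(b,b), inpos(b,c), inpos(c,b), inpos(d,b), inpos(f,c), linked(f,f), near(b,b)}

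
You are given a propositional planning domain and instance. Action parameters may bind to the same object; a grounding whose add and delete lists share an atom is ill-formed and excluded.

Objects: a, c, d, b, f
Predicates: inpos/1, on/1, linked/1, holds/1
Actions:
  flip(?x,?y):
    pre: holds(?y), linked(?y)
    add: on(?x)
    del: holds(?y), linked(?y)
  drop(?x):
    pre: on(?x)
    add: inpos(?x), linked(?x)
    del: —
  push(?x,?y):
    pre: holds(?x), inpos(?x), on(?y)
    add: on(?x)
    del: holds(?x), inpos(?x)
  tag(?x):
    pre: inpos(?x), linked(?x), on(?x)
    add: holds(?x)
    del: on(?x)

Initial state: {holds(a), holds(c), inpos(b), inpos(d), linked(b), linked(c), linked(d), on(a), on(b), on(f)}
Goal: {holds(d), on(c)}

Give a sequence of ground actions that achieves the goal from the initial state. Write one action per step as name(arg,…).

flip(c,c); drop(a); flip(d,a); tag(d)

1. flip(c,c)  →  {holds(a), inpos(b), inpos(d), linked(b), linked(d), on(a), on(b), on(c), on(f)}
2. drop(a)  →  {holds(a), inpos(a), inpos(b), inpos(d), linked(a), linked(b), linked(d), on(a), on(b), on(c), on(f)}
3. flip(d,a)  →  {inpos(a), inpos(b), inpos(d), linked(b), linked(d), on(a), on(b), on(c), on(d), on(f)}
4. tag(d)  →  {holds(d), inpos(a), inpos(b), inpos(d), linked(b), linked(d), on(a), on(b), on(c), on(f)}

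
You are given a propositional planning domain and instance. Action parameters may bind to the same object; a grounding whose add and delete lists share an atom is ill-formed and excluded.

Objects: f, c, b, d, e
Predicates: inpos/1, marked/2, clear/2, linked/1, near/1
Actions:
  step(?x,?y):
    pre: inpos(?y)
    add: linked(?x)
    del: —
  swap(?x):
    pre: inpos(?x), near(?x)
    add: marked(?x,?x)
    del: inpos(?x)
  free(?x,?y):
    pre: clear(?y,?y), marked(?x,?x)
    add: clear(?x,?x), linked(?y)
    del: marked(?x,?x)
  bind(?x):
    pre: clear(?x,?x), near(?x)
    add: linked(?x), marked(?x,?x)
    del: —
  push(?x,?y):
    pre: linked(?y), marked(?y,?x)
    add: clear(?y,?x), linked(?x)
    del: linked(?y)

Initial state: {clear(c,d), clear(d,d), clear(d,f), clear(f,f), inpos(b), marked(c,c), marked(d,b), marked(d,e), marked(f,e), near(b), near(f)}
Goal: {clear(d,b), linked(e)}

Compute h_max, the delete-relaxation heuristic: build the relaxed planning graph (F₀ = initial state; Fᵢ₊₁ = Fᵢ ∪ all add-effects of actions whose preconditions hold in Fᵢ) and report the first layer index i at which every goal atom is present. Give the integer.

2

F0 = init (11 atoms)
F1 = F0 ∪ {clear(c,c), linked(b), linked(c), linked(d), linked(e), linked(f), marked(b,b), marked(f,f)}  (19 atoms)
F2 = F1 ∪ {clear(b,b), clear(d,b), clear(d,e), clear(f,e)}  (23 atoms)
goal ⊆ F2  ⇒  h_max = 2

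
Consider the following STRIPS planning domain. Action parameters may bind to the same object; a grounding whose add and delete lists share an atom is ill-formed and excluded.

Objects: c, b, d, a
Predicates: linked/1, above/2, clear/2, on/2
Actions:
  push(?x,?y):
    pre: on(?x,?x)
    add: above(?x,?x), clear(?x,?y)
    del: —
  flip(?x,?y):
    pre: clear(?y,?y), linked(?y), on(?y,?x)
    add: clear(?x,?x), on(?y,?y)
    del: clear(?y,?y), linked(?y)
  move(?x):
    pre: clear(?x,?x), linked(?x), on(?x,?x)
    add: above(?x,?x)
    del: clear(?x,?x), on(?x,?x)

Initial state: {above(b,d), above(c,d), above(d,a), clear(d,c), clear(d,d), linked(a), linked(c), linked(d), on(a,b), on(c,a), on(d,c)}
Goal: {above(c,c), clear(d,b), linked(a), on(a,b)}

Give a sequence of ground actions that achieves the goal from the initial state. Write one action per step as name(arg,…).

1. flip(c,d)  →  {above(b,d), above(c,d), above(d,a), clear(c,c), clear(d,c), linked(a), linked(c), on(a,b), on(c,a), on(d,c), on(d,d)}
2. push(d,b)  →  {above(b,d), above(c,d), above(d,a), above(d,d), clear(c,c), clear(d,b), clear(d,c), linked(a), linked(c), on(a,b), on(c,a), on(d,c), on(d,d)}
3. flip(a,c)  →  {above(b,d), above(c,d), above(d,a), above(d,d), clear(a,a), clear(d,b), clear(d,c), linked(a), on(a,b), on(c,a), on(c,c), on(d,c), on(d,d)}
4. push(c,c)  →  {above(b,d), above(c,c), above(c,d), above(d,a), above(d,d), clear(a,a), clear(c,c), clear(d,b), clear(d,c), linked(a), on(a,b), on(c,a), on(c,c), on(d,c), on(d,d)}

flip(c,d); push(d,b); flip(a,c); push(c,c)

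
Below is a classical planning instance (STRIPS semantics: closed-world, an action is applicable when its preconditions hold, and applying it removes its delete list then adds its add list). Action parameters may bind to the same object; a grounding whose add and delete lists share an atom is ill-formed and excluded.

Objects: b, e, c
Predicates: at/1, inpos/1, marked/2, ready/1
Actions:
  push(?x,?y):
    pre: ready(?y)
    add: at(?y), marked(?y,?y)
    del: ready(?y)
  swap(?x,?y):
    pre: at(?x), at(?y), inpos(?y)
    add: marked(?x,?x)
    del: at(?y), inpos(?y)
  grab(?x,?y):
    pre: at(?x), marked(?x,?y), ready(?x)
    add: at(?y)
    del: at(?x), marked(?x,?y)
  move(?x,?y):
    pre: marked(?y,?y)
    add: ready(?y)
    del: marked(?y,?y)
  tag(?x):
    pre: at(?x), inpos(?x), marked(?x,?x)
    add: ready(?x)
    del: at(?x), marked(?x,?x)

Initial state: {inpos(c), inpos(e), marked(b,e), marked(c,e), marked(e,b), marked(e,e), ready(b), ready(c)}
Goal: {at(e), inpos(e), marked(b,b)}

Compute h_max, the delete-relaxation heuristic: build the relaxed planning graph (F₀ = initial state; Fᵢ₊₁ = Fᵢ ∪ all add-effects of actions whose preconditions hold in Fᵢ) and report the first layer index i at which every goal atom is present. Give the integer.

F0 = init (8 atoms)
F1 = F0 ∪ {at(b), at(c), marked(b,b), marked(c,c), ready(e)}  (13 atoms)
F2 = F1 ∪ {at(e)}  (14 atoms)
goal ⊆ F2  ⇒  h_max = 2

2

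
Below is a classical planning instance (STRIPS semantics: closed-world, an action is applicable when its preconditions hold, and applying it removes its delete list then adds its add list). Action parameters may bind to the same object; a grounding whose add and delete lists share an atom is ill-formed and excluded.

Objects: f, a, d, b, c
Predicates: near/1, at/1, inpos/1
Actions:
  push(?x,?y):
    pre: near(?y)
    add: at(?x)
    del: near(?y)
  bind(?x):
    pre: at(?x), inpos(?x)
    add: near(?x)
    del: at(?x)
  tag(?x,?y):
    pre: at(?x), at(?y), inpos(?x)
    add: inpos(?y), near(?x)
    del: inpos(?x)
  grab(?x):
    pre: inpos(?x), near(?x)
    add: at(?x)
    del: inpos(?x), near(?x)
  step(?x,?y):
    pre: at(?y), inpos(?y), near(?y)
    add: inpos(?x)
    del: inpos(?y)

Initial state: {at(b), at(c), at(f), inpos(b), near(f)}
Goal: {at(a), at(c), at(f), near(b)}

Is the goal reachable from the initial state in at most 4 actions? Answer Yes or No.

1. push(a,f)  →  {at(a), at(b), at(c), at(f), inpos(b)}
2. bind(b)  →  {at(a), at(c), at(f), inpos(b), near(b)}
optimal plan length = 2; 2 ≤ 4

Yes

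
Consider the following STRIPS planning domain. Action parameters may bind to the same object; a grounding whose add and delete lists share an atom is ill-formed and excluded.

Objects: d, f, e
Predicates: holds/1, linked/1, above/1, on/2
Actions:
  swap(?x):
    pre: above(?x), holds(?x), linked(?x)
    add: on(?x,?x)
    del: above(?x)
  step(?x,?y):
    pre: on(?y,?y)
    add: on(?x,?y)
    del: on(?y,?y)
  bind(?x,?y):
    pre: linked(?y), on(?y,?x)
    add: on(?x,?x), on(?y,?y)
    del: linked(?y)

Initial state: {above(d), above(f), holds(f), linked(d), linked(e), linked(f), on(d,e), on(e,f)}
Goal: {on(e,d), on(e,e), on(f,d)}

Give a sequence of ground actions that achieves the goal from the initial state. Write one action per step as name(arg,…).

bind(e,d); step(f,d); bind(d,f); step(e,d)

1. bind(e,d)  →  {above(d), above(f), holds(f), linked(e), linked(f), on(d,d), on(d,e), on(e,e), on(e,f)}
2. step(f,d)  →  {above(d), above(f), holds(f), linked(e), linked(f), on(d,e), on(e,e), on(e,f), on(f,d)}
3. bind(d,f)  →  {above(d), above(f), holds(f), linked(e), on(d,d), on(d,e), on(e,e), on(e,f), on(f,d), on(f,f)}
4. step(e,d)  →  {above(d), above(f), holds(f), linked(e), on(d,e), on(e,d), on(e,e), on(e,f), on(f,d), on(f,f)}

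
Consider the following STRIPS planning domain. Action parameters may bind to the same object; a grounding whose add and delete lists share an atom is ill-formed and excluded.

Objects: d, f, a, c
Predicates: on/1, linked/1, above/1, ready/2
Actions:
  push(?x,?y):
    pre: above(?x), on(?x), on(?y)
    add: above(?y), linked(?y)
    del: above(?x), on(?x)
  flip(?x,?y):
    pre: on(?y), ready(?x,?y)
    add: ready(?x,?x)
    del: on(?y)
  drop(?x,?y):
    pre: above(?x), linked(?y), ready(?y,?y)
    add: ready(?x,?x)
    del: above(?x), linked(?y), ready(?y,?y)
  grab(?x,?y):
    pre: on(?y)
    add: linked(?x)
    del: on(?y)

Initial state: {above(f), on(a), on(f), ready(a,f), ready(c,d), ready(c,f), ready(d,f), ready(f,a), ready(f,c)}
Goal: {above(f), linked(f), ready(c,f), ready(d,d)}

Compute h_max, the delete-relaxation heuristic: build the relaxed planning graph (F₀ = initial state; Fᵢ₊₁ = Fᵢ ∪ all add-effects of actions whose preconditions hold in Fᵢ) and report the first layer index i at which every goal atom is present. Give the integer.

1

F0 = init (9 atoms)
F1 = F0 ∪ {above(a), linked(a), linked(c), linked(d), linked(f), ready(a,a), ready(c,c), ready(d,d), ready(f,f)}  (18 atoms)
goal ⊆ F1  ⇒  h_max = 1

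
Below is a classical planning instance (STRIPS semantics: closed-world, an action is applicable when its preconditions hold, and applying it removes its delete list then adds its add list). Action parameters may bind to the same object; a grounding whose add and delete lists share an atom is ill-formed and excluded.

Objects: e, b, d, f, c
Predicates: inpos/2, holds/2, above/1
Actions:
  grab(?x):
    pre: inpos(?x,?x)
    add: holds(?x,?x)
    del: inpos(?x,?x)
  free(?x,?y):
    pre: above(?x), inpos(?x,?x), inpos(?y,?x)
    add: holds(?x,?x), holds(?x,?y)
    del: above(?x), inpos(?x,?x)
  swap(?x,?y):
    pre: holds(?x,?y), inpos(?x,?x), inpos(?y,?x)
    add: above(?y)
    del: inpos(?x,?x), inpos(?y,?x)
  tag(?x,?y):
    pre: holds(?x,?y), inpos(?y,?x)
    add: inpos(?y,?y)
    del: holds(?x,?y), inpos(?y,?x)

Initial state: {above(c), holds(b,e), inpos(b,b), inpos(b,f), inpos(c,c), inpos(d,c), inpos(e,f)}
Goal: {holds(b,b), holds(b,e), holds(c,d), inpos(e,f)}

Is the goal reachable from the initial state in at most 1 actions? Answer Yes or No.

1. grab(b)  →  {above(c), holds(b,b), holds(b,e), inpos(b,f), inpos(c,c), inpos(d,c), inpos(e,f)}
2. free(c,d)  →  {holds(b,b), holds(b,e), holds(c,c), holds(c,d), inpos(b,f), inpos(d,c), inpos(e,f)}
optimal plan length = 2; 2 > 1

No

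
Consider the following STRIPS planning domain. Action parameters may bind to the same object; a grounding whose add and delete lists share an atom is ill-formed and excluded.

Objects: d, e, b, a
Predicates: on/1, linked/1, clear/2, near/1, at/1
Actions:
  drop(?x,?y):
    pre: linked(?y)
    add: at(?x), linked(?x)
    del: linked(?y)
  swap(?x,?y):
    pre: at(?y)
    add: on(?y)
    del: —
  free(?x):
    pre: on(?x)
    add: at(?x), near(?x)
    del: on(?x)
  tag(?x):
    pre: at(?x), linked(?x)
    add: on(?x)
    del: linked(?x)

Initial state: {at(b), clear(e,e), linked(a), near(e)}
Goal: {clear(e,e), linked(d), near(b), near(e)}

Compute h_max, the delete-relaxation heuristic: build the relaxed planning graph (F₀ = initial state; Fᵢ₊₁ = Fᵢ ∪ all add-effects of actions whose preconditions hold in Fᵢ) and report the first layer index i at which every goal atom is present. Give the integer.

F0 = init (4 atoms)
F1 = F0 ∪ {at(d), at(e), linked(b), linked(d), linked(e), on(b)}  (10 atoms)
F2 = F1 ∪ {at(a), near(b), on(d), on(e)}  (14 atoms)
goal ⊆ F2  ⇒  h_max = 2

2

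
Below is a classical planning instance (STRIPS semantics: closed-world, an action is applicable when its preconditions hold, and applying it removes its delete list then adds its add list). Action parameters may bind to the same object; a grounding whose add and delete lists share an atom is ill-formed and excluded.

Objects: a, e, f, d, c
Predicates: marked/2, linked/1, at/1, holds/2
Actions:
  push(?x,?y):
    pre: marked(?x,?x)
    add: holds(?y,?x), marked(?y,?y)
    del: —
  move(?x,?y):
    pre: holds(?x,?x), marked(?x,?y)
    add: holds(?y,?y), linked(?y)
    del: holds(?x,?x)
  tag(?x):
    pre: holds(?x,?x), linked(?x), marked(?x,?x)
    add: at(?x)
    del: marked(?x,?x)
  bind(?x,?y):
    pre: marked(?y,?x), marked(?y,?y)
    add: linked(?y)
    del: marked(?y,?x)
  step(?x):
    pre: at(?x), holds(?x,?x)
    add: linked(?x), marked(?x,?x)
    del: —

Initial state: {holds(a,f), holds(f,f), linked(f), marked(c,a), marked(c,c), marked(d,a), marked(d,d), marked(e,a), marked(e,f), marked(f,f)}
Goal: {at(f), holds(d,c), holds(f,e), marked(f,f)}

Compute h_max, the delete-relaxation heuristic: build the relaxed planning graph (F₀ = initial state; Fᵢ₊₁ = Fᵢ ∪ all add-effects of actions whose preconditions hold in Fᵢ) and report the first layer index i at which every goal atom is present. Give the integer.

F0 = init (10 atoms)
F1 = F0 ∪ {at(f), holds(a,c), holds(a,d), holds(c,c), holds(c,d), holds(c,f), holds(d,c), holds(d,d), holds(d,f), holds(e,c), holds(e,d), holds(e,f), holds(f,c), holds(f,d), linked(c), linked(d), marked(a,a), marked(e,e)}  (28 atoms)
F2 = F1 ∪ {at(c), at(d), holds(a,a), holds(a,e), holds(c,a), holds(c,e), holds(d,a), holds(d,e), holds(e,a), holds(e,e), holds(f,a), holds(f,e), linked(a), linked(e)}  (42 atoms)
goal ⊆ F2  ⇒  h_max = 2

2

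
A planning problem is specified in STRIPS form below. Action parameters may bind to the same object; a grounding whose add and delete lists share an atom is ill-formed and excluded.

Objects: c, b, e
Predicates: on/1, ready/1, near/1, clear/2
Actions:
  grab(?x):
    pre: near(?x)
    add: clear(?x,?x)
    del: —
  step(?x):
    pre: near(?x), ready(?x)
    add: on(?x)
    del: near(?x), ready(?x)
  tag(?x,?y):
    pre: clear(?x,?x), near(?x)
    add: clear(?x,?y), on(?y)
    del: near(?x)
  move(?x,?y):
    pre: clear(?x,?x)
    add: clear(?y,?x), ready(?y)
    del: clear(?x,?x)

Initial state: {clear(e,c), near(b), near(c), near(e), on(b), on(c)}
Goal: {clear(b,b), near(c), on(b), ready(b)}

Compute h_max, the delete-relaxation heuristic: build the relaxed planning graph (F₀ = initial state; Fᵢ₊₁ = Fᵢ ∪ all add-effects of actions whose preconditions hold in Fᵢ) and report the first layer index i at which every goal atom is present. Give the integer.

F0 = init (6 atoms)
F1 = F0 ∪ {clear(b,b), clear(c,c), clear(e,e)}  (9 atoms)
F2 = F1 ∪ {clear(b,c), clear(b,e), clear(c,b), clear(c,e), clear(e,b), on(e), ready(b), ready(c), ready(e)}  (18 atoms)
goal ⊆ F2  ⇒  h_max = 2

2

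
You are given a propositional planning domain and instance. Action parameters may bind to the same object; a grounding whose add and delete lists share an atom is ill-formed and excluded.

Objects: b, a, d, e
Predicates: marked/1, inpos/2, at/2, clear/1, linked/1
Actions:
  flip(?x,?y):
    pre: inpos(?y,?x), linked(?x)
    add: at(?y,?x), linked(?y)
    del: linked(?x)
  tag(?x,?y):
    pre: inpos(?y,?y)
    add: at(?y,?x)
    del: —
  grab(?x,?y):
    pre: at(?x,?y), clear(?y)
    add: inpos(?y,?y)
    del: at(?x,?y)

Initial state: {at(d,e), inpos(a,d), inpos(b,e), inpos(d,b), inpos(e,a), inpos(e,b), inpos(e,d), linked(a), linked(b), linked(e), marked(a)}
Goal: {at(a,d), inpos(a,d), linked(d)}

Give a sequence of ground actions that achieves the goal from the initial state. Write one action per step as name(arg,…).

1. flip(b,d)  →  {at(d,b), at(d,e), inpos(a,d), inpos(b,e), inpos(d,b), inpos(e,a), inpos(e,b), inpos(e,d), linked(a), linked(d), linked(e), marked(a)}
2. flip(d,a)  →  {at(a,d), at(d,b), at(d,e), inpos(a,d), inpos(b,e), inpos(d,b), inpos(e,a), inpos(e,b), inpos(e,d), linked(a), linked(e), marked(a)}
3. flip(e,b)  →  {at(a,d), at(b,e), at(d,b), at(d,e), inpos(a,d), inpos(b,e), inpos(d,b), inpos(e,a), inpos(e,b), inpos(e,d), linked(a), linked(b), marked(a)}
4. flip(b,d)  →  {at(a,d), at(b,e), at(d,b), at(d,e), inpos(a,d), inpos(b,e), inpos(d,b), inpos(e,a), inpos(e,b), inpos(e,d), linked(a), linked(d), marked(a)}

flip(b,d); flip(d,a); flip(e,b); flip(b,d)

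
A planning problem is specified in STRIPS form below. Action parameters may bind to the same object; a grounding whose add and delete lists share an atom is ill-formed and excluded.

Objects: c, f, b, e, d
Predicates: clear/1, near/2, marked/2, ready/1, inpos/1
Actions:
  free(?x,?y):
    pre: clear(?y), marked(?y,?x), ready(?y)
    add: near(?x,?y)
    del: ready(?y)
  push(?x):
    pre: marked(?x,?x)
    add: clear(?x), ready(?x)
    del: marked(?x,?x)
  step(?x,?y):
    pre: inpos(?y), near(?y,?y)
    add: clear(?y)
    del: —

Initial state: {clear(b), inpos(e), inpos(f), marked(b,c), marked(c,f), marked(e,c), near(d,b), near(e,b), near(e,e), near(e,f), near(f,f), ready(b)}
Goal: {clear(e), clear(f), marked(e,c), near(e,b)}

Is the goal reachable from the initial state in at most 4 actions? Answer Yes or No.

1. step(c,f)  →  {clear(b), clear(f), inpos(e), inpos(f), marked(b,c), marked(c,f), marked(e,c), near(d,b), near(e,b), near(e,e), near(e,f), near(f,f), ready(b)}
2. step(c,e)  →  {clear(b), clear(e), clear(f), inpos(e), inpos(f), marked(b,c), marked(c,f), marked(e,c), near(d,b), near(e,b), near(e,e), near(e,f), near(f,f), ready(b)}
optimal plan length = 2; 2 ≤ 4

Yes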